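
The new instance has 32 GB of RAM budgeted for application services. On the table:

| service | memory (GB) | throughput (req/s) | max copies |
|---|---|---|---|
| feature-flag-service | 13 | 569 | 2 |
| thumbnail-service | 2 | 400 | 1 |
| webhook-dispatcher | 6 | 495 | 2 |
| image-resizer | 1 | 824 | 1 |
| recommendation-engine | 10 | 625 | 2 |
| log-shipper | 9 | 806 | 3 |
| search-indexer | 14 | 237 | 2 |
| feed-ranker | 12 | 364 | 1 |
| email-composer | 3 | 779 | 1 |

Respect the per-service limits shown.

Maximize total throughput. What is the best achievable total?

Thumbnail-service + webhook-dispatcher + image-resizer + 2×log-shipper + email-composer uses 30 of the 32 GB and totals 4110.
Every other selection either busts 32 GB or exceeds an availability limit or fails to beat 4110.

4110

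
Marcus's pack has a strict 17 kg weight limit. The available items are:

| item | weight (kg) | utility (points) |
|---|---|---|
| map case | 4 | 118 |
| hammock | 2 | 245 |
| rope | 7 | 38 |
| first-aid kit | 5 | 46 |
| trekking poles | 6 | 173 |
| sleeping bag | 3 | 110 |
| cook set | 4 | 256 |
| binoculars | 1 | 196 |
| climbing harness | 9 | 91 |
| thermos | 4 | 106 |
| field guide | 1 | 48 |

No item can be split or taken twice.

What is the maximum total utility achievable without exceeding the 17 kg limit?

Taking the top-ratio items first gives map case + hammock + sleeping bag + cook set + binoculars + field guide for 973 (15 kg).
Dropping map case frees 4 kg; slotting in trekking poles (6 kg) lifts the total to 1028 at 17 kg.
The closest alternative, map case + hammock + trekking poles + cook set + binoculars, reaches only 988.

1028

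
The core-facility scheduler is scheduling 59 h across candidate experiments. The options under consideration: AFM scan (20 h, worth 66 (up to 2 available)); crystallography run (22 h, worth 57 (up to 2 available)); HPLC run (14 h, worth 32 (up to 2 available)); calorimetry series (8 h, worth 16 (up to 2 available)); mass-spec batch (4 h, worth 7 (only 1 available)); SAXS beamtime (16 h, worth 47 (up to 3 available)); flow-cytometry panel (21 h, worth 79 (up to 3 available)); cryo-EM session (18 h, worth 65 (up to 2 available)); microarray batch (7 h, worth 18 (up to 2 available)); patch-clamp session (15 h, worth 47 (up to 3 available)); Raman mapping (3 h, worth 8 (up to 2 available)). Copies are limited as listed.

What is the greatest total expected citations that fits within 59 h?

210

Ranking by ratio (expected citations/h): flow-cytometry panel 3.76, cryo-EM session 3.61, AFM scan 3.30, patch-clamp session 3.13.
A density-first pass picks 2×flow-cytometry panel + patch-clamp session — 205 at 57 h.
Replace flow-cytometry panel and patch-clamp session with AFM scan + cryo-EM session: the trade gains 5 net, giving 210 at 59 h.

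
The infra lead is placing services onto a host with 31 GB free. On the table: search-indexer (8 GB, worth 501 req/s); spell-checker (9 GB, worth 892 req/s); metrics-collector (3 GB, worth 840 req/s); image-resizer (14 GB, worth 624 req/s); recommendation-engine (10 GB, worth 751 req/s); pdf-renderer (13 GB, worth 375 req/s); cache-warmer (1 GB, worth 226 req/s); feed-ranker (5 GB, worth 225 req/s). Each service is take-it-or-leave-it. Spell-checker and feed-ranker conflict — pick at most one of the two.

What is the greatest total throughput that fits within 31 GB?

Search-indexer + spell-checker + metrics-collector + recommendation-engine + cache-warmer uses 31 of the 31 GB and totals 3210.

3210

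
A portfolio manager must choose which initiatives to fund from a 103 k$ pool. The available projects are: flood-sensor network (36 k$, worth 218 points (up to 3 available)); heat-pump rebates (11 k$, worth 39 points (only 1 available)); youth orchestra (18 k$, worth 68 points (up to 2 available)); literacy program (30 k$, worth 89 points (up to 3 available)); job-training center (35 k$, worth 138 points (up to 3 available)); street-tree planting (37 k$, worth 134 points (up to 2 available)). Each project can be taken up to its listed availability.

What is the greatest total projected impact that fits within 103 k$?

543

Density check — flood-sensor network 6.06, job-training center 3.94, youth orchestra 3.78, street-tree planting 3.62 are the best per k$.
2×flood-sensor network + heat-pump rebates + youth orchestra uses 101 of the 103 k$ and totals 543.
Every other selection either busts 103 k$ or exceeds an availability limit or fails to beat 543.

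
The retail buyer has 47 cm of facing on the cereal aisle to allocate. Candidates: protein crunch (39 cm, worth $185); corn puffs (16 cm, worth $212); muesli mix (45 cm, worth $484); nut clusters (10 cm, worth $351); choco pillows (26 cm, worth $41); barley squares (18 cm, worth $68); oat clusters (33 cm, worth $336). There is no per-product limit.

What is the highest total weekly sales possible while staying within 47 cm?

1404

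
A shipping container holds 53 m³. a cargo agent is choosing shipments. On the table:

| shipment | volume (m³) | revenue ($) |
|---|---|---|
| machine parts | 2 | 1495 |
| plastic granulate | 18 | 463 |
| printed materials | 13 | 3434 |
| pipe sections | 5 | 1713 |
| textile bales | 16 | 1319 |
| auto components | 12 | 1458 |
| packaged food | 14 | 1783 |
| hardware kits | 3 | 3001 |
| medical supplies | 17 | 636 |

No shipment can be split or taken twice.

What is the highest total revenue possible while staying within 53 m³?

12884

Best packing: machine parts + printed materials + pipe sections + auto components + packaged food + hardware kits — 49 m³, 12884 total.
The closest alternative, machine parts + printed materials + pipe sections + textile bales + packaged food + hardware kits, reaches only 12745.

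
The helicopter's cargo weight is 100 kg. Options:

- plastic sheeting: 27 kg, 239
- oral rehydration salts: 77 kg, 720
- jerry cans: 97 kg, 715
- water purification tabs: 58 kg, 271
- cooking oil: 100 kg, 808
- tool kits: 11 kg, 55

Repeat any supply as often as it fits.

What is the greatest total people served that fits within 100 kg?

The ratio ordering already packs tightly: oral rehydration salts + 2×tool kits, 99 kg, 830.
The spare 1 kg is too small for any remaining supply, and no exchange beats 830.

830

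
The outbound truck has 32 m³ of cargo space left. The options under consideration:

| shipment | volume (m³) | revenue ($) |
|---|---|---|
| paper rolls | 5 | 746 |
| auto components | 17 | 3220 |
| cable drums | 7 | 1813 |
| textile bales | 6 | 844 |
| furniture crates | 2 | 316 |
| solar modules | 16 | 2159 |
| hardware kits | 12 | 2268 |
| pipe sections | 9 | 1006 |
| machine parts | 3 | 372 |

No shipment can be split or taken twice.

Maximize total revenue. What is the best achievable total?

6193

A density-first pass picks paper rolls + auto components + cable drums + furniture crates — 6095 at 31 m³.
The 5 m³ tied up in paper rolls is better spent on textile bales — total rises to 6193 (32 m³).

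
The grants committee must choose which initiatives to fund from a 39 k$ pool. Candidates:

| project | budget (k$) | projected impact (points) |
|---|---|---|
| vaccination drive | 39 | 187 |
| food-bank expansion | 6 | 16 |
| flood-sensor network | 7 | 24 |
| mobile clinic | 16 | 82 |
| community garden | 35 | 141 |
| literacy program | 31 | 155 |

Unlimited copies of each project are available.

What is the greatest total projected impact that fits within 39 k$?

Best packing: flood-sensor network + 2×mobile clinic — 39 k$, 188 total.

188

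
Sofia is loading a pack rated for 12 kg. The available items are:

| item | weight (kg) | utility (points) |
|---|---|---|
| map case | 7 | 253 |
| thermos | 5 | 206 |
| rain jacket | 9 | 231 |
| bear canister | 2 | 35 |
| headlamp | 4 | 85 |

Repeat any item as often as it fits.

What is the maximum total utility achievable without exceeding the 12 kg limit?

459

Greedy by ratio would take 2×thermos + bear canister: 12 kg used, total 447.
The 7 kg tied up in thermos and bear canister is better spent on map case — total rises to 459 (12 kg).
Nothing else within 12 kg beats 459.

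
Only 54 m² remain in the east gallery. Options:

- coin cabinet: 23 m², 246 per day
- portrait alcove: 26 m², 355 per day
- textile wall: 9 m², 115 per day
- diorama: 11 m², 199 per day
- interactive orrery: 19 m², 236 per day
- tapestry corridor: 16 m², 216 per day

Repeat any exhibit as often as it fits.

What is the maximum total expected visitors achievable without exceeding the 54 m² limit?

Textile wall + 4×diorama uses 53 of the 54 m² and totals 911.
Nothing else within 54 m² beats 911.

911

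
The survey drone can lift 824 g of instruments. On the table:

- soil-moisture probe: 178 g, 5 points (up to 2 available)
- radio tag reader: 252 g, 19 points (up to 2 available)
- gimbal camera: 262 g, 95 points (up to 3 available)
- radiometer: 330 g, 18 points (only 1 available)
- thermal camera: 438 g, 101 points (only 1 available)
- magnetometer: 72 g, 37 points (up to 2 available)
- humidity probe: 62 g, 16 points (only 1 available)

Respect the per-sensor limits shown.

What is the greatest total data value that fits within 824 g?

285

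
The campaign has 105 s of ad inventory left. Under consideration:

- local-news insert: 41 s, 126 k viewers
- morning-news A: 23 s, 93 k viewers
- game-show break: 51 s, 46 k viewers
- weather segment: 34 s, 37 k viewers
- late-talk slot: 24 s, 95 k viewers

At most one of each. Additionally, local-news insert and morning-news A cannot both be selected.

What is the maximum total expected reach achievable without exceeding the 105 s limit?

258

Best packing: local-news insert + weather segment + late-talk slot — 99 s, 258 total.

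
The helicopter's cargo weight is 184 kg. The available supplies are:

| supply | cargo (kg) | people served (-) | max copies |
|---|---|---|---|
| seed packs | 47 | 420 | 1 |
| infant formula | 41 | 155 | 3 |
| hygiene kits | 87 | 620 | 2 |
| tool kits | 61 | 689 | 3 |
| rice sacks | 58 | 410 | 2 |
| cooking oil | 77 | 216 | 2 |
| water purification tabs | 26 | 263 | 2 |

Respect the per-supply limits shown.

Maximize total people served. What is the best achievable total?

2067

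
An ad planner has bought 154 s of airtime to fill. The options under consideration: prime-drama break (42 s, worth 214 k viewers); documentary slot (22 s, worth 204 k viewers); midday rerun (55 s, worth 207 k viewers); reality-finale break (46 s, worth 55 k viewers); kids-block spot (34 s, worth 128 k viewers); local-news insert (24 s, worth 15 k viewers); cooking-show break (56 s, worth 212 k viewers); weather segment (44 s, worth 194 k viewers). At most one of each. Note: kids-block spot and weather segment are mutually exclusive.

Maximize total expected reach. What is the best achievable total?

758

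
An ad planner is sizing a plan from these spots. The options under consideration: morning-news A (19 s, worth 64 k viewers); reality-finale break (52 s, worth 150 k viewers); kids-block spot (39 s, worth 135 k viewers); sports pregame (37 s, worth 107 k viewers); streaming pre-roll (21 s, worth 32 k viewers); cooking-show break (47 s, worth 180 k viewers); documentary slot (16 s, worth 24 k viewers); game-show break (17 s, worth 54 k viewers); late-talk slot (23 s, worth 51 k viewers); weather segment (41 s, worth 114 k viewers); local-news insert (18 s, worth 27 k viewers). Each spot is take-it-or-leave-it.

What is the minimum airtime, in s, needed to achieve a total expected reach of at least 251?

75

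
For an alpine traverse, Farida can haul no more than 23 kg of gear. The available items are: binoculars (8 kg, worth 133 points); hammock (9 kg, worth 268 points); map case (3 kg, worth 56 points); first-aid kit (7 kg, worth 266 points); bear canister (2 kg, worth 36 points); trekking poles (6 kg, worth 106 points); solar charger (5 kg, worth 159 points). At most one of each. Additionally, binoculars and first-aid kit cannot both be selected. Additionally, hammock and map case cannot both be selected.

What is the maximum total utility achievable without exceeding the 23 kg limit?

729

Taking hammock + first-aid kit + bear canister + solar charger: 23 kg used, 729 in utility.
The closest alternative, hammock + first-aid kit + solar charger, reaches only 693.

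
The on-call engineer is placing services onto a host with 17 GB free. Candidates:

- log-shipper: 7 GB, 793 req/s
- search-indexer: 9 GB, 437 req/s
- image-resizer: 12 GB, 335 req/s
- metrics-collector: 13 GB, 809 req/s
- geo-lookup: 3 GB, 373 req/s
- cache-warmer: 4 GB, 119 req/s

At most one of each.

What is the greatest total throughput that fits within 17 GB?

1285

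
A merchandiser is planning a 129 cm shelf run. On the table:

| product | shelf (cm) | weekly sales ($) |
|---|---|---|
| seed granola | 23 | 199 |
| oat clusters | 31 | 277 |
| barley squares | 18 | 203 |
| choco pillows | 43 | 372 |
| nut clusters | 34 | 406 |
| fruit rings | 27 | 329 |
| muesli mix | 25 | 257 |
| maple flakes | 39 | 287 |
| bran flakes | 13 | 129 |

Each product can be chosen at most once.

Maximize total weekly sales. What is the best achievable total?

Greedy by ratio would take barley squares + nut clusters + fruit rings + muesli mix + bran flakes: 117 cm used, total 1324.
Replace bran flakes with seed granola: the trade gains 70 net, giving 1394 at 127 cm.
Next best is choco pillows + nut clusters + fruit rings + muesli mix at 1364 (129 cm) — short by 30.

1394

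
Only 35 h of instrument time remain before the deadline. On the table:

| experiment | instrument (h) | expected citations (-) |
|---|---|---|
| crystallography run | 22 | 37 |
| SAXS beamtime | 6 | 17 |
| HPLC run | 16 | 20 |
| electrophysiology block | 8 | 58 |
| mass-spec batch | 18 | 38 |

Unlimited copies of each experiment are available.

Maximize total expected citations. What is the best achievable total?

Density check — electrophysiology block 7.25, SAXS beamtime 2.83, mass-spec batch 2.11, crystallography run 1.68 are the best per h.
The ratio ordering already packs tightly: 4×electrophysiology block, 32 h, 232.
Every other selection either busts 35 h or fails to beat 232.

232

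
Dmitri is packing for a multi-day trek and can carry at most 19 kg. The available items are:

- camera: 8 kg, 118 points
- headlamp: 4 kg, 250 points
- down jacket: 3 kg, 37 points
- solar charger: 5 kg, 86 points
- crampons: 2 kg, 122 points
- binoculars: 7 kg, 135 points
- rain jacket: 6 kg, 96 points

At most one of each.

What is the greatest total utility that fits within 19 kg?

Greedy by ratio would take headlamp + solar charger + crampons + binoculars: 18 kg used, total 593.
The 5 kg tied up in solar charger is better spent on rain jacket — total rises to 603 (19 kg).
Runner-up headlamp + solar charger + crampons + binoculars tops out at 593.

603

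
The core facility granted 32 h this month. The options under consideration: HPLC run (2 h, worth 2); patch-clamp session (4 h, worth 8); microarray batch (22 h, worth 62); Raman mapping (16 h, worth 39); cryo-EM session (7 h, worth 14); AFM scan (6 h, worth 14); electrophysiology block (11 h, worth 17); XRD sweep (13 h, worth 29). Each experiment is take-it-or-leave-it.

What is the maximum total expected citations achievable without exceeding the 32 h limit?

The ratio ordering already packs tightly: patch-clamp session + microarray batch + AFM scan, 32 h, 84.
Next best is HPLC run + microarray batch + cryo-EM session at 78 (31 h) — short by 6.

84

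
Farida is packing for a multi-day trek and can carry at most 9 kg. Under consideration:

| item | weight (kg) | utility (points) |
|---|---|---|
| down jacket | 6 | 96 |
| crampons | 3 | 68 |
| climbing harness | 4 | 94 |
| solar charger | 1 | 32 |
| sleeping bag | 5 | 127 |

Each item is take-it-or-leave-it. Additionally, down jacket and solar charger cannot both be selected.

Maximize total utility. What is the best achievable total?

227

By utility per kg: solar charger 32.00, sleeping bag 25.40, climbing harness 23.50 lead.
Best packing: crampons + solar charger + sleeping bag — 9 kg, 227 total.
Nothing else feasible within 9 kg beats 227.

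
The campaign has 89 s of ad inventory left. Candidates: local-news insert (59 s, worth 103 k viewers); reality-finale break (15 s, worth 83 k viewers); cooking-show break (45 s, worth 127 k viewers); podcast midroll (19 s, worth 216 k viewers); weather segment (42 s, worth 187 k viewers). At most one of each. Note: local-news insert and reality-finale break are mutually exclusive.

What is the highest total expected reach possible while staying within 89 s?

486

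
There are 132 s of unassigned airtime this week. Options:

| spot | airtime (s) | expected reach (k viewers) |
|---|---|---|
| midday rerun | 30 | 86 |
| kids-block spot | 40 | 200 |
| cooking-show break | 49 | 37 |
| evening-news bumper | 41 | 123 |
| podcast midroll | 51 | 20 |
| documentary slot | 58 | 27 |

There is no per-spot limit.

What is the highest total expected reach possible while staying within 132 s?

600

The ratio ordering already packs tightly: 3×kids-block spot, 120 s, 600.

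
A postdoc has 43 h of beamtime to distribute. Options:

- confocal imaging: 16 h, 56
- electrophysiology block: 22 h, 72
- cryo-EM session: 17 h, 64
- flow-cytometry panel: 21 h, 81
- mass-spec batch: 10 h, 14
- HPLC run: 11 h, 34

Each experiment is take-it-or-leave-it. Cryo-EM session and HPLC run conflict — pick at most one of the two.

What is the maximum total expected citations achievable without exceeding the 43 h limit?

The ratio heuristic lands on cryo-EM session + flow-cytometry panel (145) but leaves 5 h idle.
Dropping cryo-EM session frees 17 h; slotting in electrophysiology block (22 h) lifts the total to 153 at 43 h.
Nothing else feasible within 43 h beats 153.

153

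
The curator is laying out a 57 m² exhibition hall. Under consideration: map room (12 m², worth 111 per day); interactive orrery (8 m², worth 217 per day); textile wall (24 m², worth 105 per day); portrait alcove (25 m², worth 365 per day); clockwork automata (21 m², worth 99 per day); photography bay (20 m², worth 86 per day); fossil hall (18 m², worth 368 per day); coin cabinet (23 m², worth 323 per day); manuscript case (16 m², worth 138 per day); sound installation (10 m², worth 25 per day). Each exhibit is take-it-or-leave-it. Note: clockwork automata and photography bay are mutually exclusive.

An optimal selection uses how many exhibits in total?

3

Optimal total is 950.
interactive orrery + portrait alcove + fossil hall hits 950 at 51 m².
Any selection reaching 950 contains exactly 3 exhibits.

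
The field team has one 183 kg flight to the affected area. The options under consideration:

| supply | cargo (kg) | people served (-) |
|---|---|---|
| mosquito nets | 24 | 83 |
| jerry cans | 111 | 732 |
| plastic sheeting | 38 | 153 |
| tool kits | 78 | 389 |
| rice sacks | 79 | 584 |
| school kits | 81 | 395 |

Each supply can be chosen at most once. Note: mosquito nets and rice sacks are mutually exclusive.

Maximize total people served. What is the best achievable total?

979

Best packing: rice sacks + school kits — 160 kg, 979 total.
Next best is tool kits + rice sacks at 973 (157 kg) — short by 6.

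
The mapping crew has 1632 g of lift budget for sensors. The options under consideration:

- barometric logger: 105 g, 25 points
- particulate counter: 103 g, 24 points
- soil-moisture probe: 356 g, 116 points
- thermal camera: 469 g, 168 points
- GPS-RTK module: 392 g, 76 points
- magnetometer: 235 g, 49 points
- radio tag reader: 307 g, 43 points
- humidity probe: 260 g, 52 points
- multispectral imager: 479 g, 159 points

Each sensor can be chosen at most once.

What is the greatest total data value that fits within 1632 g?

By data value per g: thermal camera 0.36, multispectral imager 0.33, soil-moisture probe 0.33, barometric logger 0.24 lead.
Greedy by ratio would take barometric logger + particulate counter + soil-moisture probe + thermal camera + multispectral imager: 1512 g used, total 492.
Replace barometric logger and particulate counter with humidity probe: the trade gains 3 net, giving 495 at 1564 g.

495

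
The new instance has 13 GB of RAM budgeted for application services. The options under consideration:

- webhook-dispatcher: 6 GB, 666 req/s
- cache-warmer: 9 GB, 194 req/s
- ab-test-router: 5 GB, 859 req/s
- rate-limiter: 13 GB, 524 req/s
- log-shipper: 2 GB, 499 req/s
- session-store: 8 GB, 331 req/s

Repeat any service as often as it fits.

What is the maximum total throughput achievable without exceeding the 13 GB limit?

2994

Best packing: 6×log-shipper — 12 GB, 2994 total.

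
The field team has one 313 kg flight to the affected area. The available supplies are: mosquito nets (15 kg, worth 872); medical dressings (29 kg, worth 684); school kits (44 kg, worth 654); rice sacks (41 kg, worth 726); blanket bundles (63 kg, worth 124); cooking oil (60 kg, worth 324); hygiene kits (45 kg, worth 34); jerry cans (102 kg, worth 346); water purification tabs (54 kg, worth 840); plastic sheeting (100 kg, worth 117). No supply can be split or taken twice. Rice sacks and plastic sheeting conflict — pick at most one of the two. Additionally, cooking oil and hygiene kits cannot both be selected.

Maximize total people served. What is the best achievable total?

Best packing: mosquito nets + medical dressings + school kits + rice sacks + blanket bundles + cooking oil + water purification tabs — 306 kg, 4224 total.
That's the maximum — no feasible swap from here does better than 4224.

4224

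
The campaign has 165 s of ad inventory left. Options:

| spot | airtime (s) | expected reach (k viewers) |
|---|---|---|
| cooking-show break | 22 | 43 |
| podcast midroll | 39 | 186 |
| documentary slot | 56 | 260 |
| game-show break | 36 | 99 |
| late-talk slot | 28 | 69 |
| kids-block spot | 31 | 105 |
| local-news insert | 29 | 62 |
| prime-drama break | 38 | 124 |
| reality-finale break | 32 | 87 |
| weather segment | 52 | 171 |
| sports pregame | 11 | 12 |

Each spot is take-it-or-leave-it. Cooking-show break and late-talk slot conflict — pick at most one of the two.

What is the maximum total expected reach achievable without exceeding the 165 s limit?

675

By expected reach per s: podcast midroll 4.77, documentary slot 4.64, kids-block spot 3.39, weather segment 3.29 lead.
The ratio ordering already packs tightly: podcast midroll + documentary slot + kids-block spot + prime-drama break, 164 s, 675.
Next best is podcast midroll + documentary slot + prime-drama break + reality-finale break at 657 (165 s) — short by 18.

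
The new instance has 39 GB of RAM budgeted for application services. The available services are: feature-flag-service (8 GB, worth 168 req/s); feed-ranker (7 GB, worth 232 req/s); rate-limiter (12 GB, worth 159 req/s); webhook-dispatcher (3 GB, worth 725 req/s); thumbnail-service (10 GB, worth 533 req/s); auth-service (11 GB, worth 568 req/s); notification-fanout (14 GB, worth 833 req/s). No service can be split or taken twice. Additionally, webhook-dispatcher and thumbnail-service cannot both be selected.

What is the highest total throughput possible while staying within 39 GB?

By throughput per GB: webhook-dispatcher 241.67, notification-fanout 59.50, thumbnail-service 53.30 lead.
Feed-ranker + webhook-dispatcher + auth-service + notification-fanout uses 35 of the 39 GB and totals 2358.
Every other selection either busts 39 GB or breaks a pairing rule or fails to beat 2358.

2358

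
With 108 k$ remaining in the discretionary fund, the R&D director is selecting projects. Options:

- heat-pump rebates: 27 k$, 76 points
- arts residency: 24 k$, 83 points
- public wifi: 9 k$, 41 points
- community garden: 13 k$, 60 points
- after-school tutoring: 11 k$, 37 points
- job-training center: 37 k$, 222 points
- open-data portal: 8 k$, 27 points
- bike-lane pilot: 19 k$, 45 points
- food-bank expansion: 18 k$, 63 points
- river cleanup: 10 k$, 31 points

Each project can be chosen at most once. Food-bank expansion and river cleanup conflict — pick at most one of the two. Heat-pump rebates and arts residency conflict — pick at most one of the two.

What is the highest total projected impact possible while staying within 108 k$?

474

Filling by ratio: arts residency + public wifi + community garden + job-training center + food-bank expansion for 469, with 7 k$ left unused.
Replace food-bank expansion with after-school tutoring + river cleanup: the trade gains 5 net, giving 474 at 104 k$.
Next best is arts residency + public wifi + after-school tutoring + job-training center + open-data portal + food-bank expansion at 473 (107 k$) — short by 1.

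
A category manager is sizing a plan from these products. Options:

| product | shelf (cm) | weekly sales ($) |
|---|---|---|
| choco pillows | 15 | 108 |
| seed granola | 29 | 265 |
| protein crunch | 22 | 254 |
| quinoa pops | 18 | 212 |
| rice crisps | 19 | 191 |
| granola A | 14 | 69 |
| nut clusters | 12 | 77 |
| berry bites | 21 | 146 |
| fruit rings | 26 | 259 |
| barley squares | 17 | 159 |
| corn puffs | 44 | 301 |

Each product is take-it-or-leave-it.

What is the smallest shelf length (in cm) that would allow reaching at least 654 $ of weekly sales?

Need the lightest bundle worth ≥ 654.
protein crunch + quinoa pops + rice crisps: 657 weekly sales at 59 cm.
Any bundle with less than 59 cm falls short of 654.

59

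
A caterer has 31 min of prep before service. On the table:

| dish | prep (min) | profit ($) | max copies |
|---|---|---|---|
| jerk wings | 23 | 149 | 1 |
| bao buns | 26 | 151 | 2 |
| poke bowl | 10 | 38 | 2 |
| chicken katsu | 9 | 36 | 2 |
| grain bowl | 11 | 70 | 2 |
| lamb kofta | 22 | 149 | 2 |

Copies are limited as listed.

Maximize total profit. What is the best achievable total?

185

By profit per min: lamb kofta 6.77, jerk wings 6.48, grain bowl 6.36, bao buns 5.81 lead.
Best packing: chicken katsu + lamb kofta — 31 min, 185 total.
That's the maximum — no swap from here does better than 185.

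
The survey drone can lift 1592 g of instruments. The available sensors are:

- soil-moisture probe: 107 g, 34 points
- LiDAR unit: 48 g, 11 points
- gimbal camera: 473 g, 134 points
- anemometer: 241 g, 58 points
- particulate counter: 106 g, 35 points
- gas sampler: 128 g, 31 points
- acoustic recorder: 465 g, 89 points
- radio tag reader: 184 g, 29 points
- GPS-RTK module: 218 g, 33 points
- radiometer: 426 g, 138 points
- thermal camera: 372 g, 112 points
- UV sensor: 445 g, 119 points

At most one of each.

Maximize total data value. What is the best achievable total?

469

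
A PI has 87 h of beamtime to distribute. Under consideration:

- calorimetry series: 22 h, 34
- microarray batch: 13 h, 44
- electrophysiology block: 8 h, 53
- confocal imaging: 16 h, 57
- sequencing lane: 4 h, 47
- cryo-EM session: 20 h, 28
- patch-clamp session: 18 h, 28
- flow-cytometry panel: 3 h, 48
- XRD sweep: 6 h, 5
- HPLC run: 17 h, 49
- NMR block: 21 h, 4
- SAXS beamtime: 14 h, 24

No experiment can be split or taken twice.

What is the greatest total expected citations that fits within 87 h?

332

Greedy by ratio would take microarray batch + electrophysiology block + confocal imaging + sequencing lane + flow-cytometry panel + XRD sweep + HPLC run + SAXS beamtime: 81 h used, total 327.
The 20 h tied up in XRD sweep and SAXS beamtime is better spent on calorimetry series — total rises to 332 (83 h).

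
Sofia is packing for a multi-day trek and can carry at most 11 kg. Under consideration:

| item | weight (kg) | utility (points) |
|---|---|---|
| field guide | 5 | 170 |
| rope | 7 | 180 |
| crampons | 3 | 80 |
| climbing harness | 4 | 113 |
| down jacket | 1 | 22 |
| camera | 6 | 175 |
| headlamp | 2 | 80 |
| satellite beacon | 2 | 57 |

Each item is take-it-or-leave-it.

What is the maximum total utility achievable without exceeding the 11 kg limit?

363

Density check — headlamp 40.00, field guide 34.00, camera 29.17, satellite beacon 28.50 are the best per kg.
Greedy by ratio would take field guide + down jacket + headlamp + satellite beacon: 10 kg used, total 329.
The 3 kg tied up in down jacket and satellite beacon is better spent on climbing harness — total rises to 363 (11 kg).
Runner-up field guide + crampons + down jacket + headlamp tops out at 352.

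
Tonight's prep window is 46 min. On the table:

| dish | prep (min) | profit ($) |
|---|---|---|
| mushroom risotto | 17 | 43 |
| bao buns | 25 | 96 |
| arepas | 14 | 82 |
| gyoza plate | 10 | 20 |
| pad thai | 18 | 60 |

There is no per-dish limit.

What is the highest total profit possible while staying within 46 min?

246

Best packing: 3×arepas — 42 min, 246 total.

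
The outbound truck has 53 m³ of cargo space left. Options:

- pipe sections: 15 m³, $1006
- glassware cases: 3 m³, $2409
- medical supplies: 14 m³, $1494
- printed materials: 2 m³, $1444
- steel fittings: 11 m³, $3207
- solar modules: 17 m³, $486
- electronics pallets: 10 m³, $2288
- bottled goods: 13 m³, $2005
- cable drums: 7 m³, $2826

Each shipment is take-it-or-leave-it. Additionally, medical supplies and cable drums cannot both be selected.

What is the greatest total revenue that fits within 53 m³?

The ratio ordering already packs tightly: glassware cases + printed materials + steel fittings + electronics pallets + bottled goods + cable drums, 46 m³, 14179.
Every other selection either busts 53 m³ or breaks a pairing rule or fails to beat 14179.

14179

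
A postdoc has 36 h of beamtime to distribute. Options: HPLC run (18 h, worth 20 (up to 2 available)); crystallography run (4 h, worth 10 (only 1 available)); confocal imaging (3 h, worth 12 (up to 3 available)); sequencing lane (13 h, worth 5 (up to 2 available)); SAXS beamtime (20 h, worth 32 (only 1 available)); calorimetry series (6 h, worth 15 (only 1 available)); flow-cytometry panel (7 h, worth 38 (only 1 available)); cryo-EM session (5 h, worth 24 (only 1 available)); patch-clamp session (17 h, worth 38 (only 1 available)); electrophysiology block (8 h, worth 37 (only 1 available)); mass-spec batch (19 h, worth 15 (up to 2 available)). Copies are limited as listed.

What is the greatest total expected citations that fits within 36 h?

Density check — flow-cytometry panel 5.43, cryo-EM session 4.80, electrophysiology block 4.62, confocal imaging 4.00 are the best per h.
The ratio heuristic lands on crystallography run + 3×confocal imaging + flow-cytometry panel + cryo-EM session + electrophysiology block (145) but leaves 3 h idle.
Dropping crystallography run frees 4 h; slotting in calorimetry series (6 h) lifts the total to 150 at 35 h.

150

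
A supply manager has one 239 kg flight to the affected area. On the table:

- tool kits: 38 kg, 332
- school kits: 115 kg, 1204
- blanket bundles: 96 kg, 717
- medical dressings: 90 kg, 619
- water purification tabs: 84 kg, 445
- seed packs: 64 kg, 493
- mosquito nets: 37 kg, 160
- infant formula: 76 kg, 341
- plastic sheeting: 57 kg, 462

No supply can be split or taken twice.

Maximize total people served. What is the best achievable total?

2159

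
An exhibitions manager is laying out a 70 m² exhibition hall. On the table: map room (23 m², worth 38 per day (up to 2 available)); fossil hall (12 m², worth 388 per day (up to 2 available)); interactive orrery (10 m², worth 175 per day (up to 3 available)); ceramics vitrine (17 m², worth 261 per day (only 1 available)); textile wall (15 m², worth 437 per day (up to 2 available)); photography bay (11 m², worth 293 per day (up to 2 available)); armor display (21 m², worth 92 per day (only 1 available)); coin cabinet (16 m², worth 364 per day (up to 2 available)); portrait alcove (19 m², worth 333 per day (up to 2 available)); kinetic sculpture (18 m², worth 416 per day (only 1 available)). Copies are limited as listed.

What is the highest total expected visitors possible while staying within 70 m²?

By expected visitors per m²: fossil hall 32.33, textile wall 29.13, photography bay 26.64, kinetic sculpture 23.11 lead.
A density-first pass picks 2×fossil hall + 2×textile wall + photography bay — 1943 at 65 m².
The 11 m² tied up in photography bay is better spent on coin cabinet — total rises to 2014 (70 m²).
Every other selection either busts 70 m² or exceeds an availability limit or fails to beat 2014.

2014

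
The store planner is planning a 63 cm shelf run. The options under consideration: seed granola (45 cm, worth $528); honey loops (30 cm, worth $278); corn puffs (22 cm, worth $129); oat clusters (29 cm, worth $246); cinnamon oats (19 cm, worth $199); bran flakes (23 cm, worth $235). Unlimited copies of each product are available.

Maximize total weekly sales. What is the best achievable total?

633

Filling by ratio: seed granola for 528, with 18 cm left unused.
Dropping seed granola frees 45 cm; slotting in 2×cinnamon oats + bran flakes (61 cm) lifts the total to 633 at 61 cm.
The spare 2 cm is too small for any remaining product, and no exchange beats 633.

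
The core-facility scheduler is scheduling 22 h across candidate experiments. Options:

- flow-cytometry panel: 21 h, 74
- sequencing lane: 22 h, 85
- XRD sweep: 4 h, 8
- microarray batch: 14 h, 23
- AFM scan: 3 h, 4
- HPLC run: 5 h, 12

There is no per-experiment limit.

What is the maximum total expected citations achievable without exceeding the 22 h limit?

85

Sequencing lane uses 22 of the 22 h and totals 85.
Nothing else within 22 h beats 85.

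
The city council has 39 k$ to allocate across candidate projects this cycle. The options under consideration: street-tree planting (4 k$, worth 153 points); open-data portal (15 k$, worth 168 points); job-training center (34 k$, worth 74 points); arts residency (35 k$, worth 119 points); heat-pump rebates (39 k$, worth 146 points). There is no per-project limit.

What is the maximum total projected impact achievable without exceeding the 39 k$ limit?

1377

Best packing: 9×street-tree planting — 36 k$, 1377 total.
Nothing else within 39 k$ beats 1377.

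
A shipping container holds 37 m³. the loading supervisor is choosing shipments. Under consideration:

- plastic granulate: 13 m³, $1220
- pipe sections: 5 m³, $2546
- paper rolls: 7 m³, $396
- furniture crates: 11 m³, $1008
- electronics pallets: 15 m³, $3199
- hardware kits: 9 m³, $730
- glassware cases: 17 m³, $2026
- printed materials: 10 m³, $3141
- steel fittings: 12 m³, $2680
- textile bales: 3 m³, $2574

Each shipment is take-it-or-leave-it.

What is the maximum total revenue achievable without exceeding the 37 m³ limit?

Density check — textile bales 858.00, pipe sections 509.20, printed materials 314.10 are the best per m³.
A density-first pass picks pipe sections + paper rolls + printed materials + steel fittings + textile bales — 11337 at 37 m³.
The 19 m³ tied up in paper rolls and steel fittings is better spent on electronics pallets — total rises to 11460 (33 m³).
Next best is pipe sections + paper rolls + printed materials + steel fittings + textile bales at 11337 (37 m³) — short by 123.

11460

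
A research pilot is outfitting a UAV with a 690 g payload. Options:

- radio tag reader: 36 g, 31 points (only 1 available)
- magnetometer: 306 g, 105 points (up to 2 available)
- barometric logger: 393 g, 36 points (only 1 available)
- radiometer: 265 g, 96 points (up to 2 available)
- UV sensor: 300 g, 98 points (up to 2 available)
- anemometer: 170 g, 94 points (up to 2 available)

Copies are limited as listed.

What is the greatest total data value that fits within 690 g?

324

The ratio heuristic lands on radio tag reader + radiometer + 2×anemometer (315) but leaves 49 g idle.
The 265 g tied up in radiometer is better spent on magnetometer — total rises to 324 (682 g).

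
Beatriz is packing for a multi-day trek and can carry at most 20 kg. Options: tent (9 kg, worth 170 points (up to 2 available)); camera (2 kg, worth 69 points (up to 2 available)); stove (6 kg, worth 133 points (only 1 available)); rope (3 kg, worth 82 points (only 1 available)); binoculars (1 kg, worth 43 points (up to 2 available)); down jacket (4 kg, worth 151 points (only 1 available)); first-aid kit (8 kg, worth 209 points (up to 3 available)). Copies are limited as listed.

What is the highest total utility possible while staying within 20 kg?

623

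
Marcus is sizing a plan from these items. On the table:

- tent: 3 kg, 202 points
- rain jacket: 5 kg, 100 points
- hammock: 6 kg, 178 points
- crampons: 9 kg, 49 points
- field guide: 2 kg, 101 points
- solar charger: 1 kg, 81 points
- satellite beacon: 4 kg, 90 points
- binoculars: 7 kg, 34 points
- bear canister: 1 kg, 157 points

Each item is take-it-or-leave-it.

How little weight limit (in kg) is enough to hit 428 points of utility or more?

5

Minimise kg subject to total utility ≥ 428.
tent + solar charger + bear canister: 440 utility at 5 kg.
Any bundle with less than 5 kg falls short of 428.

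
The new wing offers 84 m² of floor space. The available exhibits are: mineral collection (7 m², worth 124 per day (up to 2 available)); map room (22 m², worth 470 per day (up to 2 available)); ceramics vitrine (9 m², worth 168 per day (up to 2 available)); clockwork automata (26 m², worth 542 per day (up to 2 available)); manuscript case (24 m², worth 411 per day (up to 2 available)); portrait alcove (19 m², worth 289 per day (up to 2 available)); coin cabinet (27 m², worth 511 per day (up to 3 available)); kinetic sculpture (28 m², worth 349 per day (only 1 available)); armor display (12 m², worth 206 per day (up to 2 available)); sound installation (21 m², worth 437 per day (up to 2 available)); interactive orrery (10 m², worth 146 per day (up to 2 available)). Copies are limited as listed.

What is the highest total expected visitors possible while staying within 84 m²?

The ratio heuristic lands on 2×map room + ceramics vitrine + clockwork automata (1650) but leaves 5 m² idle.
The 9 m² tied up in ceramics vitrine is better spent on 2×mineral collection — total rises to 1730 (84 m²).
Nothing else within 84 m² beats 1730.

1730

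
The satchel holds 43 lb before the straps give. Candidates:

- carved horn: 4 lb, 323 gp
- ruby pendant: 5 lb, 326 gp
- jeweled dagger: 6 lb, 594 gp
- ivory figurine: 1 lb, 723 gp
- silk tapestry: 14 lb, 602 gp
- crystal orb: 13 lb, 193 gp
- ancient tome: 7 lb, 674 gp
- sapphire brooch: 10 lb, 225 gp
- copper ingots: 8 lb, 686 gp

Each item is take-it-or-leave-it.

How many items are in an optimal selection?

6

Optimal total is 3605.
For example ruby pendant + jeweled dagger + ivory figurine + silk tapestry + ancient tome + copper ingots achieves it, using 41 lb.
All optima have 6 items.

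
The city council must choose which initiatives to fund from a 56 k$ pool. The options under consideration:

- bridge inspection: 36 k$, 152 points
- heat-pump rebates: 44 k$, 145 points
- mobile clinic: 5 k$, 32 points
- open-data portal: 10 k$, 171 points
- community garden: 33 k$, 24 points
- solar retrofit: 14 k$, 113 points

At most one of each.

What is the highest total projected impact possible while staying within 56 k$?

355

Filling by ratio: mobile clinic + open-data portal + solar retrofit for 316, with 27 k$ left unused.
Replace solar retrofit with bridge inspection: the trade gains 39 net, giving 355 at 51 k$.
That's the maximum — no swap from here does better than 355.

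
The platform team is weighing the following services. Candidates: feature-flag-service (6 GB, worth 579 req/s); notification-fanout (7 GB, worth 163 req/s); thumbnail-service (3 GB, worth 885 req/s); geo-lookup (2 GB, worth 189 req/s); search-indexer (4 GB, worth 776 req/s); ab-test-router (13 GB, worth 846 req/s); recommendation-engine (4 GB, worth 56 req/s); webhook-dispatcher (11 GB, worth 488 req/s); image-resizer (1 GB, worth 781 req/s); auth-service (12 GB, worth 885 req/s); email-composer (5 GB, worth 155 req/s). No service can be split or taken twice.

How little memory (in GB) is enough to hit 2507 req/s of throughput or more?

Need the lightest bundle worth ≥ 2507.
thumbnail-service + geo-lookup + search-indexer + image-resizer reaches 2631 using 10 GB.
Below 10 GB the best achievable stays under 2507.

10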